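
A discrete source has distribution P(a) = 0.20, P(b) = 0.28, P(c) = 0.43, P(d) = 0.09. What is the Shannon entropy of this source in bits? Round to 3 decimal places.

H = −Σ pᵢ log₂ pᵢ.
−0.20·log₂(0.20) = 0.4644
−0.28·log₂(0.28) = 0.5142
−0.43·log₂(0.43) = 0.5236
−0.09·log₂(0.09) = 0.3127
Sum ≈ 1.8148 → 1.815 bits.

1.815 bits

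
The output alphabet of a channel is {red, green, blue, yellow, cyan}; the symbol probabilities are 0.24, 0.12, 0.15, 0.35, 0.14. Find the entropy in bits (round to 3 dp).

2.199 bits

H = −Σ pᵢ log₂ pᵢ.
−0.24·log₂(0.24) = 0.4941
−0.12·log₂(0.12) = 0.3671
−0.15·log₂(0.15) = 0.4105
−0.35·log₂(0.35) = 0.5301
−0.14·log₂(0.14) = 0.3971
Sum ≈ 2.1990 → 2.199 bits.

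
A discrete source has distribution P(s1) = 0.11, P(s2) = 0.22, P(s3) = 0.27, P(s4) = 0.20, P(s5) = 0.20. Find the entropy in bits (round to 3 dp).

H = −Σ pᵢ log₂ pᵢ.
−0.11·log₂(0.11) = 0.3503
−0.22·log₂(0.22) = 0.4806
−0.27·log₂(0.27) = 0.5100
−0.20·log₂(0.20) = 0.4644
−0.20·log₂(0.20) = 0.4644
Sum ≈ 2.2697 → 2.270 bits.

2.270 bits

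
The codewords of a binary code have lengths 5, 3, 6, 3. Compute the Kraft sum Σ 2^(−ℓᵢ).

0.296875

With common denominator 2^6 = 64: Σ 2^(−ℓᵢ) = 2/64 + 8/64 + 1/64 + 8/64 = 19/64 = 0.296875.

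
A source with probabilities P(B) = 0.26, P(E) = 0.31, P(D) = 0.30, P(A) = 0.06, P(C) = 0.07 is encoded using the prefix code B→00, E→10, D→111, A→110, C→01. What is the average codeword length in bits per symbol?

L̄ = Σ pᵢ·ℓᵢ = 0.26·2 + 0.31·2 + 0.30·3 + 0.06·3 + 0.07·2 = 2.36 bits/symbol.

2.36 bits/symbol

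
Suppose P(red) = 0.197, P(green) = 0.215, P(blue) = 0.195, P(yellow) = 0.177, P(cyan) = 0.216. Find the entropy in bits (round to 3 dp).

2.318 bits

H = −Σ pᵢ log₂ pᵢ.
−0.197·log₂(0.197) = 0.4617
−0.215·log₂(0.215) = 0.4768
−0.195·log₂(0.195) = 0.4599
−0.177·log₂(0.177) = 0.4422
−0.216·log₂(0.216) = 0.4776
Sum ≈ 2.3181 → 2.318 bits.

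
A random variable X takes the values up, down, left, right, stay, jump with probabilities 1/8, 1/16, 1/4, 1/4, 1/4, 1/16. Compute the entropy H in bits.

Each probability is a power of 1/2, so log₂(1/p) is an integer.
H = Σ p·log₂(1/p) = 1/8·3 + 1/16·4 + 1/4·2 + 1/4·2 + 1/4·2 + 1/16·4 = 2.375 bits.

2.375 bits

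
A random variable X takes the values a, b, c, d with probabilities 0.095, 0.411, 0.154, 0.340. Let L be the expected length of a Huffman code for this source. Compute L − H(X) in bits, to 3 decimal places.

Entropy H = −Σ p log₂ p ≈ 1.7947 bits.
Huffman merges: 19/200+77/500→249/1000; 249/1000+17/50→589/1000; 411/1000+589/1000→1. L = 919/500 ≈ 1.8380.
L − H = 1.8380 − 1.7947 = 0.043 bits.

0.043 bits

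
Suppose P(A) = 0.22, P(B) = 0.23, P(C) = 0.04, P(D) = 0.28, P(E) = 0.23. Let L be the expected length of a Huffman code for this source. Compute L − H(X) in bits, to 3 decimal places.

Entropy H = −Σ p log₂ p ≈ 2.1559 bits.
Huffman merges: 1/25+11/50→13/50; 23/100+23/100→23/50; 13/50+7/25→27/50; 23/50+27/50→1. L = 113/50 ≈ 2.2600.
L − H = 2.2600 − 2.1559 = 0.104 bits.

0.104 bits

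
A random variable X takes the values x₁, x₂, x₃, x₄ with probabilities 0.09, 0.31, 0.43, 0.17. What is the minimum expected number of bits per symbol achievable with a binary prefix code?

Repeatedly combine the two least-probable nodes; the expected code length is the sum of the merged weights.
merge 9/100 + 17/100 → 13/50
merge 13/50 + 31/100 → 57/100
merge 43/100 + 57/100 → 1
L = 13/50 + 57/100 + 1 = 183/100 = 1.83 bits/symbol.

1.83 bits/symbol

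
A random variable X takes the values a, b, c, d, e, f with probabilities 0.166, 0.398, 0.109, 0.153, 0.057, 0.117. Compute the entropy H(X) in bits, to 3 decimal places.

2.320 bits

H = −Σ pᵢ log₂ pᵢ.
−0.166·log₂(0.166) = 0.4301
−0.398·log₂(0.398) = 0.5290
−0.109·log₂(0.109) = 0.3485
−0.153·log₂(0.153) = 0.4144
−0.057·log₂(0.057) = 0.2356
−0.117·log₂(0.117) = 0.3622
Sum ≈ 2.3197 → 2.320 bits.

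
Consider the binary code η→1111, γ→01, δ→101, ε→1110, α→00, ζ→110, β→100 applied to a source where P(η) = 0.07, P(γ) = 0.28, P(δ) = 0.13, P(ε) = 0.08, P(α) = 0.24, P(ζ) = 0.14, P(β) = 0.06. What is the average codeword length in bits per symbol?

L̄ = Σ pᵢ·ℓᵢ = 0.07·4 + 0.28·2 + 0.13·3 + 0.08·4 + 0.24·2 + 0.14·3 + 0.06·3 = 2.63 bits/symbol.

2.63 bits/symbol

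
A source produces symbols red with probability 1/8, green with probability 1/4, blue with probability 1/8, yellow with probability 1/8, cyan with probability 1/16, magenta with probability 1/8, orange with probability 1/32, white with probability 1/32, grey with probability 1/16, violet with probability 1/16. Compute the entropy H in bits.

Each probability is a power of 1/2, so log₂(1/p) is an integer.
H = Σ p·log₂(1/p) = 1/8·3 + 1/4·2 + 1/8·3 + 1/8·3 + 1/16·4 + 1/8·3 + 1/32·5 + 1/32·5 + 1/16·4 + 1/16·4 = 3.0625 bits.

3.0625 bits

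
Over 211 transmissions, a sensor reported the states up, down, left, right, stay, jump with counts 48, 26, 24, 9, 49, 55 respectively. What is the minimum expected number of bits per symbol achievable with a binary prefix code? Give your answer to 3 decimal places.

Probabilities are the counts divided by 211.
Repeatedly combine the two least-probable nodes; the expected code length is the sum of the merged weights.
merge 9/211 + 24/211 → 33/211
merge 26/211 + 33/211 → 59/211
merge 48/211 + 49/211 → 97/211
merge 55/211 + 59/211 → 114/211
merge 97/211 + 114/211 → 1
L = 33/211 + 59/211 + 97/211 + 114/211 + 1 = 514/211 ≈ 2.436 bits/symbol.

2.436 bits/symbol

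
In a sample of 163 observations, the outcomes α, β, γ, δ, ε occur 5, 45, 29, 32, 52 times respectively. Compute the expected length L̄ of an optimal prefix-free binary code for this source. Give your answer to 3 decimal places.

2.209 bits/symbol

Probabilities are the counts divided by 163.
Repeatedly combine the two least-probable nodes; the expected code length is the sum of the merged weights.
merge 5/163 + 29/163 → 34/163
merge 32/163 + 34/163 → 66/163
merge 45/163 + 52/163 → 97/163
merge 66/163 + 97/163 → 1
L = 34/163 + 66/163 + 97/163 + 1 = 360/163 ≈ 2.209 bits/symbol.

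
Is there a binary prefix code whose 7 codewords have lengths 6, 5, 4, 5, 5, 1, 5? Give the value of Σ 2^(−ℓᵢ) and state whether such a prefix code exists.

With common denominator 2^6 = 64: Σ 2^(−ℓᵢ) = 1/64 + 2/64 + 4/64 + 2/64 + 2/64 + 32/64 + 2/64 = 45/64 = 0.703125.
Kraft's inequality requires Σ ≤ 1; here Σ = 0.703125 ≤ 1, so such a prefix code exists.

0.703125; yes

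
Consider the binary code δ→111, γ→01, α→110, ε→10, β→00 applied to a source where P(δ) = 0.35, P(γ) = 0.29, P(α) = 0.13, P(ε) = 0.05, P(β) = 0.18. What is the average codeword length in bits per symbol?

L̄ = Σ pᵢ·ℓᵢ = 0.35·3 + 0.29·2 + 0.13·3 + 0.05·2 + 0.18·2 = 2.48 bits/symbol.

2.48 bits/symbol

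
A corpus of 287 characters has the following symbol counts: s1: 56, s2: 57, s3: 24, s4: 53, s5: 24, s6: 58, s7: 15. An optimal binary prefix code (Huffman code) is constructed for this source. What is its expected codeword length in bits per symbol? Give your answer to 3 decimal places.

Probabilities are the counts divided by 287.
Repeatedly combine the two least-probable nodes; the expected code length is the sum of the merged weights.
merge 15/287 + 24/287 → 39/287
merge 24/287 + 39/287 → 9/41
merge 53/287 + 8/41 → 109/287
merge 57/287 + 58/287 → 115/287
merge 9/41 + 109/287 → 172/287
merge 115/287 + 172/287 → 1
L = 39/287 + 9/41 + 109/287 + 115/287 + 172/287 + 1 = 785/287 ≈ 2.735 bits/symbol.

2.735 bits/symbol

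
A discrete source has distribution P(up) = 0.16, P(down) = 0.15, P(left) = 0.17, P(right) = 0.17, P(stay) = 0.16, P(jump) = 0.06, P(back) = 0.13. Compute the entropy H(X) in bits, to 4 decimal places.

2.7519 bits

H = −Σ pᵢ log₂ pᵢ.
−0.16·log₂(0.16) = 0.4230
−0.15·log₂(0.15) = 0.4105
−0.17·log₂(0.17) = 0.4346
−0.17·log₂(0.17) = 0.4346
−0.16·log₂(0.16) = 0.4230
−0.06·log₂(0.06) = 0.2435
−0.13·log₂(0.13) = 0.3826
Sum ≈ 2.7519 → 2.7519 bits.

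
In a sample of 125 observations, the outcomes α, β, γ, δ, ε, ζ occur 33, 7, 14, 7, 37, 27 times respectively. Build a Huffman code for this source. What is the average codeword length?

2.336 bits/symbol

Probabilities are the counts divided by 125.
Repeatedly combine the two least-probable nodes; the expected code length is the sum of the merged weights.
merge 7/125 + 7/125 → 14/125
merge 14/125 + 14/125 → 28/125
merge 27/125 + 28/125 → 11/25
merge 33/125 + 37/125 → 14/25
merge 11/25 + 14/25 → 1
L = 14/125 + 28/125 + 11/25 + 14/25 + 1 = 292/125 = 2.336 bits/symbol.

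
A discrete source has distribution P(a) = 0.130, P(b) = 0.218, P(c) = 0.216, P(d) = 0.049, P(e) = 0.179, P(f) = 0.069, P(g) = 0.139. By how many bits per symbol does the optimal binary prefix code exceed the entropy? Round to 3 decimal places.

Entropy H = −Σ p log₂ p ≈ 2.6586 bits.
Huffman merges: 49/1000+69/1000→59/500; 59/500+13/100→31/125; 139/1000+179/1000→159/500; 27/125+109/500→217/500; 31/125+159/500→283/500; 217/500+283/500→1. L = 671/250 ≈ 2.6840.
L − H = 2.6840 − 2.6586 = 0.025 bits.

0.025 bits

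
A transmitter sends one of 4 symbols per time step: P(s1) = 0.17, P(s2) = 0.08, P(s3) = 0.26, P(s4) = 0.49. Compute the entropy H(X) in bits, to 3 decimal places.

H = −Σ pᵢ log₂ pᵢ.
−0.17·log₂(0.17) = 0.4346
−0.08·log₂(0.08) = 0.2915
−0.26·log₂(0.26) = 0.5053
−0.49·log₂(0.49) = 0.5043
Sum ≈ 1.7357 → 1.736 bits.

1.736 bits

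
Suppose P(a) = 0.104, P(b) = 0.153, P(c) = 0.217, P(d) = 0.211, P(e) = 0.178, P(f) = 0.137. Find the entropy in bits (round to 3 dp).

2.542 bits

H = −Σ pᵢ log₂ pᵢ.
−0.104·log₂(0.104) = 0.3396
−0.153·log₂(0.153) = 0.4144
−0.217·log₂(0.217) = 0.4783
−0.211·log₂(0.211) = 0.4736
−0.178·log₂(0.178) = 0.4432
−0.137·log₂(0.137) = 0.3929
Sum ≈ 2.5420 → 2.542 bits.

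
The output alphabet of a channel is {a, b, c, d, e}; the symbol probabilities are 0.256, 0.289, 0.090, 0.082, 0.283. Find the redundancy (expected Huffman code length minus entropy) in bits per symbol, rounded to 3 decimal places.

0.027 bits

Entropy H = −Σ p log₂ p ≈ 2.1447 bits.
Huffman merges: 41/500+9/100→43/250; 43/250+32/125→107/250; 283/1000+289/1000→143/250; 107/250+143/250→1. L = 543/250 ≈ 2.1720.
L − H = 2.1720 − 2.1447 = 0.027 bits.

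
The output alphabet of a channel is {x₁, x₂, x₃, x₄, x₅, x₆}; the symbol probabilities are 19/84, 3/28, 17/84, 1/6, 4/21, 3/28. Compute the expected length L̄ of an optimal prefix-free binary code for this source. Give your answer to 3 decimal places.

Repeatedly combine the two least-probable nodes; the expected code length is the sum of the merged weights.
merge 3/28 + 3/28 → 3/14
merge 1/6 + 4/21 → 5/14
merge 17/84 + 3/14 → 5/12
merge 19/84 + 5/14 → 7/12
merge 5/12 + 7/12 → 1
L = 3/14 + 5/14 + 5/12 + 7/12 + 1 = 18/7 ≈ 2.571 bits/symbol.

2.571 bits/symbol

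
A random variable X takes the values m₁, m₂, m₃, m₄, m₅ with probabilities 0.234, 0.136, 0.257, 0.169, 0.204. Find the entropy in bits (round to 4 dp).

2.2869 bits

H = −Σ pᵢ log₂ pᵢ.
−0.234·log₂(0.234) = 0.4903
−0.136·log₂(0.136) = 0.3915
−0.257·log₂(0.257) = 0.5038
−0.169·log₂(0.169) = 0.4335
−0.204·log₂(0.204) = 0.4678
Sum ≈ 2.2869 → 2.2869 bits.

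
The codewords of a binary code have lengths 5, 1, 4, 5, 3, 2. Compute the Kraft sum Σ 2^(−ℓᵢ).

With common denominator 2^5 = 32: Σ 2^(−ℓᵢ) = 1/32 + 16/32 + 2/32 + 1/32 + 4/32 + 8/32 = 32/32 = 1.

1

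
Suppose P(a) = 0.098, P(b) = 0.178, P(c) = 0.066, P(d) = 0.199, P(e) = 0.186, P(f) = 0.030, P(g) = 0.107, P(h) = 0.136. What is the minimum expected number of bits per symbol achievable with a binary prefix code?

2.897 bits/symbol

Repeatedly combine the two least-probable nodes; the expected code length is the sum of the merged weights.
merge 3/100 + 33/500 → 12/125
merge 12/125 + 49/500 → 97/500
merge 107/1000 + 17/125 → 243/1000
merge 89/500 + 93/500 → 91/250
merge 97/500 + 199/1000 → 393/1000
merge 243/1000 + 91/250 → 607/1000
merge 393/1000 + 607/1000 → 1
L = 12/125 + 97/500 + 243/1000 + 91/250 + 393/1000 + 607/1000 + 1 = 2897/1000 = 2.897 bits/symbol.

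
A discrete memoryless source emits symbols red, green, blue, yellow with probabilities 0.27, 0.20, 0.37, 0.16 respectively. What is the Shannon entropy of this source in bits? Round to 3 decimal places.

1.928 bits

H = −Σ pᵢ log₂ pᵢ.
−0.27·log₂(0.27) = 0.5100
−0.20·log₂(0.20) = 0.4644
−0.37·log₂(0.37) = 0.5307
−0.16·log₂(0.16) = 0.4230
Sum ≈ 1.9282 → 1.928 bits.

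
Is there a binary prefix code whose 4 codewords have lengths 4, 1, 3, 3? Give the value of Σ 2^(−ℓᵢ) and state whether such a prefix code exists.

With common denominator 2^4 = 16: Σ 2^(−ℓᵢ) = 1/16 + 8/16 + 2/16 + 2/16 = 13/16 = 0.8125.
Kraft's inequality requires Σ ≤ 1; here Σ = 0.8125 ≤ 1, so such a prefix code exists.

0.8125; yes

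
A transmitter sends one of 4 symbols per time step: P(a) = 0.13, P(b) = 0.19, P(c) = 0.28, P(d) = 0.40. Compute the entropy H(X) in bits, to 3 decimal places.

1.881 bits

H = −Σ pᵢ log₂ pᵢ.
−0.13·log₂(0.13) = 0.3826
−0.19·log₂(0.19) = 0.4552
−0.28·log₂(0.28) = 0.5142
−0.40·log₂(0.40) = 0.5288
Sum ≈ 1.8809 → 1.881 bits.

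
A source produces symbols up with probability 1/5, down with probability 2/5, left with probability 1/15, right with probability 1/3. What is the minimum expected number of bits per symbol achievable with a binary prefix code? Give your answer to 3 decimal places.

Repeatedly combine the two least-probable nodes; the expected code length is the sum of the merged weights.
merge 1/15 + 1/5 → 4/15
merge 4/15 + 1/3 → 3/5
merge 2/5 + 3/5 → 1
L = 4/15 + 3/5 + 1 = 28/15 ≈ 1.867 bits/symbol.

1.867 bits/symbol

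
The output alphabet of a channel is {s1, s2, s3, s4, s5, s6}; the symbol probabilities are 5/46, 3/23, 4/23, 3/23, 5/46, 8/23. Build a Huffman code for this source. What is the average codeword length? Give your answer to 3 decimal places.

Repeatedly combine the two least-probable nodes; the expected code length is the sum of the merged weights.
merge 5/46 + 5/46 → 5/23
merge 3/23 + 3/23 → 6/23
merge 4/23 + 5/23 → 9/23
merge 6/23 + 8/23 → 14/23
merge 9/23 + 14/23 → 1
L = 5/23 + 6/23 + 9/23 + 14/23 + 1 = 57/23 ≈ 2.478 bits/symbol.

2.478 bits/symbol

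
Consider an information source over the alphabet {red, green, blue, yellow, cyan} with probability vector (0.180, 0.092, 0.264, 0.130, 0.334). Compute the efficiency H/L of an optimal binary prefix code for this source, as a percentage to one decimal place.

98.1%

Entropy H = −Σ p log₂ p ≈ 2.1803 bits.
Huffman merges: 23/250+13/100→111/500; 9/50+111/500→201/500; 33/125+167/500→299/500; 201/500+299/500→1. L = 1111/500 ≈ 2.2220.
Efficiency = H/L = 2.1803/2.2220 = 98.1%.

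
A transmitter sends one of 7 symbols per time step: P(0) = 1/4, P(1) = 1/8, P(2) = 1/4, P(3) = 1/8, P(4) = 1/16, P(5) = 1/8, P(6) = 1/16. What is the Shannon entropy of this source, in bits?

Each probability is a power of 1/2, so log₂(1/p) is an integer.
H = Σ p·log₂(1/p) = 1/4·2 + 1/8·3 + 1/4·2 + 1/8·3 + 1/16·4 + 1/8·3 + 1/16·4 = 2.625 bits.

2.625 bits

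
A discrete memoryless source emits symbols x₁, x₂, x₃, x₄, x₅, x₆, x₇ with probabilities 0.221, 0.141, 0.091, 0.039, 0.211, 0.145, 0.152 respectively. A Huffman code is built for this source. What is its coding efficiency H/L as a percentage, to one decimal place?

Entropy H = −Σ p log₂ p ≈ 2.6677 bits.
Huffman merges: 39/1000+91/1000→13/100; 13/100+141/1000→271/1000; 29/200+19/125→297/1000; 211/1000+221/1000→54/125; 271/1000+297/1000→71/125; 54/125+71/125→1. L = 1349/500 ≈ 2.6980.
Efficiency = H/L = 2.6677/2.6980 = 98.9%.

98.9%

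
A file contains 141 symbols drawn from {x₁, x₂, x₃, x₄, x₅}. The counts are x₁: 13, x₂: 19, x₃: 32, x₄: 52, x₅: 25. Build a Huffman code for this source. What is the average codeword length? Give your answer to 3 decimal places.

2.227 bits/symbol

Probabilities are the counts divided by 141.
Repeatedly combine the two least-probable nodes; the expected code length is the sum of the merged weights.
merge 13/141 + 19/141 → 32/141
merge 25/141 + 32/141 → 19/47
merge 32/141 + 52/141 → 28/47
merge 19/47 + 28/47 → 1
L = 32/141 + 19/47 + 28/47 + 1 = 314/141 ≈ 2.227 bits/symbol.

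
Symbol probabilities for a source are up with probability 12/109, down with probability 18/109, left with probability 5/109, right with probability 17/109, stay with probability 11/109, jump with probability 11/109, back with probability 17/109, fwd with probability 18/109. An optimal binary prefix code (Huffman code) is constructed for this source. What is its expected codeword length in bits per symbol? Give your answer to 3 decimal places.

Repeatedly combine the two least-probable nodes; the expected code length is the sum of the merged weights.
merge 5/109 + 11/109 → 16/109
merge 11/109 + 12/109 → 23/109
merge 16/109 + 17/109 → 33/109
merge 17/109 + 18/109 → 35/109
merge 18/109 + 23/109 → 41/109
merge 33/109 + 35/109 → 68/109
merge 41/109 + 68/109 → 1
L = 16/109 + 23/109 + 33/109 + 35/109 + 41/109 + 68/109 + 1 = 325/109 ≈ 2.982 bits/symbol.

2.982 bits/symbol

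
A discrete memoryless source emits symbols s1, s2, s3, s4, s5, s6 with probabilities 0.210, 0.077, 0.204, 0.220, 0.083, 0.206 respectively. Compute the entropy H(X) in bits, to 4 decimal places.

2.4736 bits

H = −Σ pᵢ log₂ pᵢ.
−0.210·log₂(0.210) = 0.4728
−0.077·log₂(0.077) = 0.2848
−0.204·log₂(0.204) = 0.4678
−0.220·log₂(0.220) = 0.4806
−0.083·log₂(0.083) = 0.2980
−0.206·log₂(0.206) = 0.4695
Sum ≈ 2.4736 → 2.4736 bits.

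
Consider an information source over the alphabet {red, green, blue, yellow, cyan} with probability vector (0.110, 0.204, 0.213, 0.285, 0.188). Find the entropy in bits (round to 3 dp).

2.263 bits

H = −Σ pᵢ log₂ pᵢ.
−0.110·log₂(0.110) = 0.3503
−0.204·log₂(0.204) = 0.4678
−0.213·log₂(0.213) = 0.4752
−0.285·log₂(0.285) = 0.5161
−0.188·log₂(0.188) = 0.4533
Sum ≈ 2.2628 → 2.263 bits.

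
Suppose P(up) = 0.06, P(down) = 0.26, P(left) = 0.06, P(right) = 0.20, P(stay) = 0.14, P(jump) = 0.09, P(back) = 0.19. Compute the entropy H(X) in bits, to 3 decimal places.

2.622 bits

H = −Σ pᵢ log₂ pᵢ.
−0.06·log₂(0.06) = 0.2435
−0.26·log₂(0.26) = 0.5053
−0.06·log₂(0.06) = 0.2435
−0.20·log₂(0.20) = 0.4644
−0.14·log₂(0.14) = 0.3971
−0.09·log₂(0.09) = 0.3127
−0.19·log₂(0.19) = 0.4552
Sum ≈ 2.6217 → 2.622 bits.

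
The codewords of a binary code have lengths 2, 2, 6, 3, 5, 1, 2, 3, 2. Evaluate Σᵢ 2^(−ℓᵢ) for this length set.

With common denominator 2^6 = 64: Σ 2^(−ℓᵢ) = 16/64 + 16/64 + 1/64 + 8/64 + 2/64 + 32/64 + 16/64 + 8/64 + 16/64 = 115/64 = 1.796875.

1.796875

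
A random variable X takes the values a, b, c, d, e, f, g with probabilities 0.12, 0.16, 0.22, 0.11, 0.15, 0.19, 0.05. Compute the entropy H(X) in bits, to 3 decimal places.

2.703 bits

H = −Σ pᵢ log₂ pᵢ.
−0.12·log₂(0.12) = 0.3671
−0.16·log₂(0.16) = 0.4230
−0.22·log₂(0.22) = 0.4806
−0.11·log₂(0.11) = 0.3503
−0.15·log₂(0.15) = 0.4105
−0.19·log₂(0.19) = 0.4552
−0.05·log₂(0.05) = 0.2161
Sum ≈ 2.7028 → 2.703 bits.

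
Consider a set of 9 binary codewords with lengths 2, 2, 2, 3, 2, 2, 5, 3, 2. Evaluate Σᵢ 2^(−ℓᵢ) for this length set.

With common denominator 2^5 = 32: Σ 2^(−ℓᵢ) = 8/32 + 8/32 + 8/32 + 4/32 + 8/32 + 8/32 + 1/32 + 4/32 + 8/32 = 57/32 = 1.78125.

1.78125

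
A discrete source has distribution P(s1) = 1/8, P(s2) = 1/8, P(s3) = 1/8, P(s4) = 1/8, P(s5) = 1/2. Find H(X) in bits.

2 bits

Each probability is a power of 1/2, so log₂(1/p) is an integer.
H = Σ p·log₂(1/p) = 1/8·3 + 1/8·3 + 1/8·3 + 1/8·3 + 1/2·1 = 2 bits.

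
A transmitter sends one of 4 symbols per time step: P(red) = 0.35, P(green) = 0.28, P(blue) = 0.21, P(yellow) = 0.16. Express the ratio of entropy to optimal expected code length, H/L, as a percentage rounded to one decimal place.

97.0%

Entropy H = −Σ p log₂ p ≈ 1.9402 bits.
Huffman merges: 4/25+21/100→37/100; 7/25+7/20→63/100; 37/100+63/100→1. L = 2 ≈ 2.0000.
Efficiency = H/L = 1.9402/2.0000 = 97.0%.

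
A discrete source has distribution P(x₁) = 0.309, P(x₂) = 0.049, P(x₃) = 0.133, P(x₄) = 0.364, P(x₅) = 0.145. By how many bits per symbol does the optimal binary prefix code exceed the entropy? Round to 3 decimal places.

Entropy H = −Σ p log₂ p ≈ 2.0585 bits.
Huffman merges: 49/1000+133/1000→91/500; 29/200+91/500→327/1000; 309/1000+327/1000→159/250; 91/250+159/250→1. L = 429/200 ≈ 2.1450.
L − H = 2.1450 − 2.0585 = 0.086 bits.

0.086 bits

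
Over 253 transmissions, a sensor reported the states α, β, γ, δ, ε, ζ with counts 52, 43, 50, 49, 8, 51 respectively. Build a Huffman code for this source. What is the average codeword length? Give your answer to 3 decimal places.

2.593 bits/symbol

Probabilities are the counts divided by 253.
Repeatedly combine the two least-probable nodes; the expected code length is the sum of the merged weights.
merge 8/253 + 43/253 → 51/253
merge 49/253 + 50/253 → 9/23
merge 51/253 + 51/253 → 102/253
merge 52/253 + 9/23 → 151/253
merge 102/253 + 151/253 → 1
L = 51/253 + 9/23 + 102/253 + 151/253 + 1 = 656/253 ≈ 2.593 bits/symbol.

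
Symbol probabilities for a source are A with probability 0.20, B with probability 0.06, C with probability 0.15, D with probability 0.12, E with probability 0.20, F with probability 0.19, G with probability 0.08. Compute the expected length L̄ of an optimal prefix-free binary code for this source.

Repeatedly combine the two least-probable nodes; the expected code length is the sum of the merged weights.
merge 3/50 + 2/25 → 7/50
merge 3/25 + 7/50 → 13/50
merge 3/20 + 19/100 → 17/50
merge 1/5 + 1/5 → 2/5
merge 13/50 + 17/50 → 3/5
merge 2/5 + 3/5 → 1
L = 7/50 + 13/50 + 17/50 + 2/5 + 3/5 + 1 = 137/50 = 2.74 bits/symbol.

2.74 bits/symbol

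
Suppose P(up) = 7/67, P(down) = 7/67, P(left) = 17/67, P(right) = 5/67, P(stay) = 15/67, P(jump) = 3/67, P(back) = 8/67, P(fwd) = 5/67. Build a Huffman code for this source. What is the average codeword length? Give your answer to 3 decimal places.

Repeatedly combine the two least-probable nodes; the expected code length is the sum of the merged weights.
merge 3/67 + 5/67 → 8/67
merge 5/67 + 7/67 → 12/67
merge 7/67 + 8/67 → 15/67
merge 8/67 + 12/67 → 20/67
merge 15/67 + 15/67 → 30/67
merge 17/67 + 20/67 → 37/67
merge 30/67 + 37/67 → 1
L = 8/67 + 12/67 + 15/67 + 20/67 + 30/67 + 37/67 + 1 = 189/67 ≈ 2.821 bits/symbol.

2.821 bits/symbol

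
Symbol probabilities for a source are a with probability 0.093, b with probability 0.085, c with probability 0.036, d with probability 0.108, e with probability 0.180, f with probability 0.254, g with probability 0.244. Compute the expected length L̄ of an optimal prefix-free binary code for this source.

Repeatedly combine the two least-probable nodes; the expected code length is the sum of the merged weights.
merge 9/250 + 17/200 → 121/1000
merge 93/1000 + 27/250 → 201/1000
merge 121/1000 + 9/50 → 301/1000
merge 201/1000 + 61/250 → 89/200
merge 127/500 + 301/1000 → 111/200
merge 89/200 + 111/200 → 1
L = 121/1000 + 201/1000 + 301/1000 + 89/200 + 111/200 + 1 = 2623/1000 = 2.623 bits/symbol.

2.623 bits/symbol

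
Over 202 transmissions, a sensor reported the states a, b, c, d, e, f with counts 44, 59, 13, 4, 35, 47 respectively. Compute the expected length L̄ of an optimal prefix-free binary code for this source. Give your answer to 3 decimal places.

2.342 bits/symbol

Probabilities are the counts divided by 202.
Repeatedly combine the two least-probable nodes; the expected code length is the sum of the merged weights.
merge 2/101 + 13/202 → 17/202
merge 17/202 + 35/202 → 26/101
merge 22/101 + 47/202 → 91/202
merge 26/101 + 59/202 → 111/202
merge 91/202 + 111/202 → 1
L = 17/202 + 26/101 + 91/202 + 111/202 + 1 = 473/202 ≈ 2.342 bits/symbol.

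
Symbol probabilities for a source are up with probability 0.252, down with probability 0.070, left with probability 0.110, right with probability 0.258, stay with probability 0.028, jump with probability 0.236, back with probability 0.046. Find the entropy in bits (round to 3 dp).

2.465 bits

H = −Σ pᵢ log₂ pᵢ.
−0.252·log₂(0.252) = 0.5011
−0.070·log₂(0.070) = 0.2686
−0.110·log₂(0.110) = 0.3503
−0.258·log₂(0.258) = 0.5043
−0.028·log₂(0.028) = 0.1444
−0.236·log₂(0.236) = 0.4916
−0.046·log₂(0.046) = 0.2043
Sum ≈ 2.4646 → 2.465 bits.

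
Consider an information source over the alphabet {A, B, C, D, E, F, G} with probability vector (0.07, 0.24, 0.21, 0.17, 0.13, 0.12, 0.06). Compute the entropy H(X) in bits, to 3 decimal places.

H = −Σ pᵢ log₂ pᵢ.
−0.07·log₂(0.07) = 0.2686
−0.24·log₂(0.24) = 0.4941
−0.21·log₂(0.21) = 0.4728
−0.17·log₂(0.17) = 0.4346
−0.13·log₂(0.13) = 0.3826
−0.12·log₂(0.12) = 0.3671
−0.06·log₂(0.06) = 0.2435
Sum ≈ 2.6633 → 2.663 bits.

2.663 bits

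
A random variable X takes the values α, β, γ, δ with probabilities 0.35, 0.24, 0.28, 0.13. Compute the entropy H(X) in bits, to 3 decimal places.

1.921 bits

H = −Σ pᵢ log₂ pᵢ.
−0.35·log₂(0.35) = 0.5301
−0.24·log₂(0.24) = 0.4941
−0.28·log₂(0.28) = 0.5142
−0.13·log₂(0.13) = 0.3826
Sum ≈ 1.9211 → 1.921 bits.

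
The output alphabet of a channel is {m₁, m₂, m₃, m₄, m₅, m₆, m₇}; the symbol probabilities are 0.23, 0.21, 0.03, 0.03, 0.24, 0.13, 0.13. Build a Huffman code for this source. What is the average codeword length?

2.57 bits/symbol

Repeatedly combine the two least-probable nodes; the expected code length is the sum of the merged weights.
merge 3/100 + 3/100 → 3/50
merge 3/50 + 13/100 → 19/100
merge 13/100 + 19/100 → 8/25
merge 21/100 + 23/100 → 11/25
merge 6/25 + 8/25 → 14/25
merge 11/25 + 14/25 → 1
L = 3/50 + 19/100 + 8/25 + 11/25 + 14/25 + 1 = 257/100 = 2.57 bits/symbol.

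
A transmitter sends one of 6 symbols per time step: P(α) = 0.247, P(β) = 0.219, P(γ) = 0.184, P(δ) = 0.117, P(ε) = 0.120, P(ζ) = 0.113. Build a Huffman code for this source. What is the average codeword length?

2.534 bits/symbol

Repeatedly combine the two least-probable nodes; the expected code length is the sum of the merged weights.
merge 113/1000 + 117/1000 → 23/100
merge 3/25 + 23/125 → 38/125
merge 219/1000 + 23/100 → 449/1000
merge 247/1000 + 38/125 → 551/1000
merge 449/1000 + 551/1000 → 1
L = 23/100 + 38/125 + 449/1000 + 551/1000 + 1 = 1267/500 = 2.534 bits/symbol.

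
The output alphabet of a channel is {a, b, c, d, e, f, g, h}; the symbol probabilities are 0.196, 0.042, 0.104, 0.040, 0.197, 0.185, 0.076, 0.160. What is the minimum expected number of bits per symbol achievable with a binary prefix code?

2.847 bits/symbol

Repeatedly combine the two least-probable nodes; the expected code length is the sum of the merged weights.
merge 1/25 + 21/500 → 41/500
merge 19/250 + 41/500 → 79/500
merge 13/125 + 79/500 → 131/500
merge 4/25 + 37/200 → 69/200
merge 49/250 + 197/1000 → 393/1000
merge 131/500 + 69/200 → 607/1000
merge 393/1000 + 607/1000 → 1
L = 41/500 + 79/500 + 131/500 + 69/200 + 393/1000 + 607/1000 + 1 = 2847/1000 = 2.847 bits/symbol.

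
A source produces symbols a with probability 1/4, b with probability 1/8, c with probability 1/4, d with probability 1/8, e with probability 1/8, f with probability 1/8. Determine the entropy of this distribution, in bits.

2.5 bits

Each probability is a power of 1/2, so log₂(1/p) is an integer.
H = Σ p·log₂(1/p) = 1/4·2 + 1/8·3 + 1/4·2 + 1/8·3 + 1/8·3 + 1/8·3 = 2.5 bits.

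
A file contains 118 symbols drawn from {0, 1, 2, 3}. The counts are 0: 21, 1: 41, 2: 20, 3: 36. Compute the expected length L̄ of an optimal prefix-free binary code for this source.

Probabilities are the counts divided by 118.
Repeatedly combine the two least-probable nodes; the expected code length is the sum of the merged weights.
merge 10/59 + 21/118 → 41/118
merge 18/59 + 41/118 → 77/118
merge 41/118 + 77/118 → 1
L = 41/118 + 77/118 + 1 = 2 bits/symbol.

2 bits/symbol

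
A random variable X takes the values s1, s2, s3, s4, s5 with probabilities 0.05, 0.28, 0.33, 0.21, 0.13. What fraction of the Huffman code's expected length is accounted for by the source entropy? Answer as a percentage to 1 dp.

Entropy H = −Σ p log₂ p ≈ 2.1136 bits.
Huffman merges: 1/20+13/100→9/50; 9/50+21/100→39/100; 7/25+33/100→61/100; 39/100+61/100→1. L = 109/50 ≈ 2.1800.
Efficiency = H/L = 2.1136/2.1800 = 97.0%.

97.0%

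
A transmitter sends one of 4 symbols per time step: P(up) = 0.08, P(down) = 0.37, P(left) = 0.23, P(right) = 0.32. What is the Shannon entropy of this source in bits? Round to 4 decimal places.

1.8359 bits

H = −Σ pᵢ log₂ pᵢ.
−0.08·log₂(0.08) = 0.2915
−0.37·log₂(0.37) = 0.5307
−0.23·log₂(0.23) = 0.4877
−0.32·log₂(0.32) = 0.5260
Sum ≈ 1.8359 → 1.8359 bits.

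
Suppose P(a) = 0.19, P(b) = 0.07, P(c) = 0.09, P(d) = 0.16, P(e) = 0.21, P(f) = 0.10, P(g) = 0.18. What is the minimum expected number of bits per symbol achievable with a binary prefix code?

Repeatedly combine the two least-probable nodes; the expected code length is the sum of the merged weights.
merge 7/100 + 9/100 → 4/25
merge 1/10 + 4/25 → 13/50
merge 4/25 + 9/50 → 17/50
merge 19/100 + 21/100 → 2/5
merge 13/50 + 17/50 → 3/5
merge 2/5 + 3/5 → 1
L = 4/25 + 13/50 + 17/50 + 2/5 + 3/5 + 1 = 69/25 = 2.76 bits/symbol.

2.76 bits/symbol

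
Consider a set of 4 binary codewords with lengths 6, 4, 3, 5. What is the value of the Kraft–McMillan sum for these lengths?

With common denominator 2^6 = 64: Σ 2^(−ℓᵢ) = 1/64 + 4/64 + 8/64 + 2/64 = 15/64 = 0.234375.

0.234375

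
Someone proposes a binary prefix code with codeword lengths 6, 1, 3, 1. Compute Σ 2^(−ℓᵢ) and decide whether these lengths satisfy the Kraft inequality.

1.140625; no

With common denominator 2^6 = 64: Σ 2^(−ℓᵢ) = 1/64 + 32/64 + 8/64 + 32/64 = 73/64 = 1.140625.
Kraft's inequality requires Σ ≤ 1; here Σ = 1.140625 > 1, so no such prefix code exists.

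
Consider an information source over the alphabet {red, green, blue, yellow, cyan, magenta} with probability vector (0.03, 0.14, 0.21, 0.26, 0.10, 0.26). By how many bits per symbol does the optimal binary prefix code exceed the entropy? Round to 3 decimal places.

Entropy H = −Σ p log₂ p ≈ 2.3645 bits.
Huffman merges: 3/100+1/10→13/100; 13/100+7/50→27/100; 21/100+13/50→47/100; 13/50+27/100→53/100; 47/100+53/100→1. L = 12/5 ≈ 2.4000.
L − H = 2.4000 − 2.3645 = 0.036 bits.

0.036 bits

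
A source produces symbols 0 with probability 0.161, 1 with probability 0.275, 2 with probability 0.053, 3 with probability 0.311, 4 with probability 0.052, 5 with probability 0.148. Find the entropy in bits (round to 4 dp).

2.3148 bits

H = −Σ pᵢ log₂ pᵢ.
−0.161·log₂(0.161) = 0.4242
−0.275·log₂(0.275) = 0.5122
−0.053·log₂(0.053) = 0.2246
−0.311·log₂(0.311) = 0.5240
−0.052·log₂(0.052) = 0.2218
−0.148·log₂(0.148) = 0.4079
Sum ≈ 2.3148 → 2.3148 bits.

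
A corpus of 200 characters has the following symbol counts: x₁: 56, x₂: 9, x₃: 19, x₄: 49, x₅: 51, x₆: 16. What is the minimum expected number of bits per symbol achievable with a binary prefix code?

2.345 bits/symbol

Probabilities are the counts divided by 200.
Repeatedly combine the two least-probable nodes; the expected code length is the sum of the merged weights.
merge 9/200 + 2/25 → 1/8
merge 19/200 + 1/8 → 11/50
merge 11/50 + 49/200 → 93/200
merge 51/200 + 7/25 → 107/200
merge 93/200 + 107/200 → 1
L = 1/8 + 11/50 + 93/200 + 107/200 + 1 = 469/200 = 2.345 bits/symbol.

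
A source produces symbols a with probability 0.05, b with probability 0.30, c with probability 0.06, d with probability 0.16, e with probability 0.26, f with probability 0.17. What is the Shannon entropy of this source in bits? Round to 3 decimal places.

H = −Σ pᵢ log₂ pᵢ.
−0.05·log₂(0.05) = 0.2161
−0.30·log₂(0.30) = 0.5211
−0.06·log₂(0.06) = 0.2435
−0.16·log₂(0.16) = 0.4230
−0.26·log₂(0.26) = 0.5053
−0.17·log₂(0.17) = 0.4346
Sum ≈ 2.3436 → 2.344 bits.

2.344 bits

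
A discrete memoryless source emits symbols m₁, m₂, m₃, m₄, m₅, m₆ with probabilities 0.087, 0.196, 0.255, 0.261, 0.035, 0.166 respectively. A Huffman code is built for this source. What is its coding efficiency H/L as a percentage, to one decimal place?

Entropy H = −Σ p log₂ p ≈ 2.3751 bits.
Huffman merges: 7/200+87/1000→61/500; 61/500+83/500→36/125; 49/250+51/200→451/1000; 261/1000+36/125→549/1000; 451/1000+549/1000→1. L = 241/100 ≈ 2.4100.
Efficiency = H/L = 2.3751/2.4100 = 98.6%.

98.6%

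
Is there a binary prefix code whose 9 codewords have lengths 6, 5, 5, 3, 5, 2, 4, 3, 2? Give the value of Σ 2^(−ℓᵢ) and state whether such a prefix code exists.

With common denominator 2^6 = 64: Σ 2^(−ℓᵢ) = 1/64 + 2/64 + 2/64 + 8/64 + 2/64 + 16/64 + 4/64 + 8/64 + 16/64 = 59/64 = 0.921875.
Kraft's inequality requires Σ ≤ 1; here Σ = 0.921875 ≤ 1, so such a prefix code exists.

0.921875; yes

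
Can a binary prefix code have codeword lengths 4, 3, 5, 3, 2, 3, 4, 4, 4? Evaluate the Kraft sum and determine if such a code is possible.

0.90625; yes

With common denominator 2^5 = 32: Σ 2^(−ℓᵢ) = 2/32 + 4/32 + 1/32 + 4/32 + 8/32 + 4/32 + 2/32 + 2/32 + 2/32 = 29/32 = 0.90625.
Kraft's inequality requires Σ ≤ 1; here Σ = 0.90625 ≤ 1, so such a prefix code exists.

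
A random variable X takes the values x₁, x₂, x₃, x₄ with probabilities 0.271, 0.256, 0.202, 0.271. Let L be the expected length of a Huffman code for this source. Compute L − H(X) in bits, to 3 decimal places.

0.010 bits

Entropy H = −Σ p log₂ p ≈ 1.9903 bits.
Huffman merges: 101/500+32/125→229/500; 271/1000+271/1000→271/500; 229/500+271/500→1. L = 2 ≈ 2.0000.
L − H = 2.0000 − 1.9903 = 0.010 bits.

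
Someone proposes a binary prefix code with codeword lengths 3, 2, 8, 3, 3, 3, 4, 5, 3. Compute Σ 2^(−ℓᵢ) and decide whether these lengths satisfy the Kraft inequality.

0.97265625; yes

With common denominator 2^8 = 256: Σ 2^(−ℓᵢ) = 32/256 + 64/256 + 1/256 + 32/256 + 32/256 + 32/256 + 16/256 + 8/256 + 32/256 = 249/256 = 0.97265625.
Kraft's inequality requires Σ ≤ 1; here Σ = 0.97265625 ≤ 1, so such a prefix code exists.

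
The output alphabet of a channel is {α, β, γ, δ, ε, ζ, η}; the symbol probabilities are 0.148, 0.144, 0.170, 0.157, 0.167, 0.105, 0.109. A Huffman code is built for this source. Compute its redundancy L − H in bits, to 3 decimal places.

0.044 bits

Entropy H = −Σ p log₂ p ≈ 2.7857 bits.
Huffman merges: 21/200+109/1000→107/500; 18/125+37/250→73/250; 157/1000+167/1000→81/250; 17/100+107/500→48/125; 73/250+81/250→77/125; 48/125+77/125→1. L = 283/100 ≈ 2.8300.
L − H = 2.8300 − 2.7857 = 0.044 bits.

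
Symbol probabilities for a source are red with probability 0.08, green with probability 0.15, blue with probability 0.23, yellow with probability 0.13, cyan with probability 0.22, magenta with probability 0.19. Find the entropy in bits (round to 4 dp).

H = −Σ pᵢ log₂ pᵢ.
−0.08·log₂(0.08) = 0.2915
−0.15·log₂(0.15) = 0.4105
−0.23·log₂(0.23) = 0.4877
−0.13·log₂(0.13) = 0.3826
−0.22·log₂(0.22) = 0.4806
−0.19·log₂(0.19) = 0.4552
Sum ≈ 2.5082 → 2.5082 bits.

2.5082 bits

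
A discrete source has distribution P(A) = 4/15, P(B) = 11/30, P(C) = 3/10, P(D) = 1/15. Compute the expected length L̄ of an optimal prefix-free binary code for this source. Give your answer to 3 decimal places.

Repeatedly combine the two least-probable nodes; the expected code length is the sum of the merged weights.
merge 1/15 + 4/15 → 1/3
merge 3/10 + 1/3 → 19/30
merge 11/30 + 19/30 → 1
L = 1/3 + 19/30 + 1 = 59/30 ≈ 1.967 bits/symbol.

1.967 bits/symbol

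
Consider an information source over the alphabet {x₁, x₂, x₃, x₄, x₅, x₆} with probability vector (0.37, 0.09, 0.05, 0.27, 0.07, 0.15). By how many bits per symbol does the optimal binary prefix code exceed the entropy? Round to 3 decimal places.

0.071 bits

Entropy H = −Σ p log₂ p ≈ 2.2486 bits.
Huffman merges: 1/20+7/100→3/25; 9/100+3/25→21/100; 3/20+21/100→9/25; 27/100+9/25→63/100; 37/100+63/100→1. L = 58/25 ≈ 2.3200.
L − H = 2.3200 − 2.2486 = 0.071 bits.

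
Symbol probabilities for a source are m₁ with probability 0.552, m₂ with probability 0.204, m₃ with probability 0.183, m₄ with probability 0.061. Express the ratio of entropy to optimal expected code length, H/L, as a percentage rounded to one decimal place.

Entropy H = −Σ p log₂ p ≈ 1.6356 bits.
Huffman merges: 61/1000+183/1000→61/250; 51/250+61/250→56/125; 56/125+69/125→1. L = 423/250 ≈ 1.6920.
Efficiency = H/L = 1.6356/1.6920 = 96.7%.

96.7%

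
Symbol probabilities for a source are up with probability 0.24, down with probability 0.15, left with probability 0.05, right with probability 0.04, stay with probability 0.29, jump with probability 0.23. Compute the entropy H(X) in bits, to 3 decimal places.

H = −Σ pᵢ log₂ pᵢ.
−0.24·log₂(0.24) = 0.4941
−0.15·log₂(0.15) = 0.4105
−0.05·log₂(0.05) = 0.2161
−0.04·log₂(0.04) = 0.1858
−0.29·log₂(0.29) = 0.5179
−0.23·log₂(0.23) = 0.4877
Sum ≈ 2.3121 → 2.312 bits.

2.312 bits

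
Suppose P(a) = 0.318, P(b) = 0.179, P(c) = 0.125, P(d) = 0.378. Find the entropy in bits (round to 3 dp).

H = −Σ pᵢ log₂ pᵢ.
−0.318·log₂(0.318) = 0.5256
−0.179·log₂(0.179) = 0.4443
−0.125·log₂(0.125) = 0.3750
−0.378·log₂(0.378) = 0.5305
Sum ≈ 1.8754 → 1.875 bits.

1.875 bits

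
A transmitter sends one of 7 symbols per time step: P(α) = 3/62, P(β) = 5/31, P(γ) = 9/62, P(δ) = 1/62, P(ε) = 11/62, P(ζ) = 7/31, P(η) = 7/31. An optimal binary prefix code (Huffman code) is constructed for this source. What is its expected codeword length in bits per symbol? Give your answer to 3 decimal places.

2.613 bits/symbol

Repeatedly combine the two least-probable nodes; the expected code length is the sum of the merged weights.
merge 1/62 + 3/62 → 2/31
merge 2/31 + 9/62 → 13/62
merge 5/31 + 11/62 → 21/62
merge 13/62 + 7/31 → 27/62
merge 7/31 + 21/62 → 35/62
merge 27/62 + 35/62 → 1
L = 2/31 + 13/62 + 21/62 + 27/62 + 35/62 + 1 = 81/31 ≈ 2.613 bits/symbol.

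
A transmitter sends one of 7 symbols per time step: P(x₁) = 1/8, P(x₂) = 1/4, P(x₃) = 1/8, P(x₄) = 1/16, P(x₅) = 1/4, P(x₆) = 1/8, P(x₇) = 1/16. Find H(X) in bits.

Each probability is a power of 1/2, so log₂(1/p) is an integer.
H = Σ p·log₂(1/p) = 1/8·3 + 1/4·2 + 1/8·3 + 1/16·4 + 1/4·2 + 1/8·3 + 1/16·4 = 2.625 bits.

2.625 bits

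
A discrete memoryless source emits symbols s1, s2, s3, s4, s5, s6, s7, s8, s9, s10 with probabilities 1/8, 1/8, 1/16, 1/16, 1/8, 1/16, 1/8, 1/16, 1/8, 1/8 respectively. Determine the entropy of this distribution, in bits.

Each probability is a power of 1/2, so log₂(1/p) is an integer.
H = Σ p·log₂(1/p) = 1/8·3 + 1/8·3 + 1/16·4 + 1/16·4 + 1/8·3 + 1/16·4 + 1/8·3 + 1/16·4 + 1/8·3 + 1/8·3 = 3.25 bits.

3.25 bits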